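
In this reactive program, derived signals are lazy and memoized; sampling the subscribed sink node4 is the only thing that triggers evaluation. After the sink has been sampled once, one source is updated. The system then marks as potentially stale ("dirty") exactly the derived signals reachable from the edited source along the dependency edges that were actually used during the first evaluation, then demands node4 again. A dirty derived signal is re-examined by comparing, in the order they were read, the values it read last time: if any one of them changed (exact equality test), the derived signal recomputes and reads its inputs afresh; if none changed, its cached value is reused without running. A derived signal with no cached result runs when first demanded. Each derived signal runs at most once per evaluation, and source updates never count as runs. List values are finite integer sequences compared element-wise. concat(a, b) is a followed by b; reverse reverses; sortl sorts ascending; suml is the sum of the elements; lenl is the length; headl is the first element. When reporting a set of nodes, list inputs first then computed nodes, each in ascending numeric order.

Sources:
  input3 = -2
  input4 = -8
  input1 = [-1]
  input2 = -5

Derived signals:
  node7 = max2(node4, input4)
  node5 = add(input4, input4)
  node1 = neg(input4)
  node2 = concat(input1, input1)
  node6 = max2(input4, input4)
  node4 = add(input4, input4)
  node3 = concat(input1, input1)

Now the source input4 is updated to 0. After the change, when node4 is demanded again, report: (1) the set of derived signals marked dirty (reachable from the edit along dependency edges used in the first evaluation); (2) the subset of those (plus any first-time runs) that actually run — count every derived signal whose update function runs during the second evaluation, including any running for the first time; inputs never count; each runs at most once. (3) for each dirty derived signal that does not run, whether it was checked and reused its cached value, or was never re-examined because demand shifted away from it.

First demand of the output computes:
  node4 = add(-8, -8) = -16

After the edit, cleaning proceeds:
  node4: a read changed (input4 -8->0; input4 -8->0) — executes, giving 0.

The edit dirties: node4.
1 derived signals run: node4.
No dirty derived signal escaped a run.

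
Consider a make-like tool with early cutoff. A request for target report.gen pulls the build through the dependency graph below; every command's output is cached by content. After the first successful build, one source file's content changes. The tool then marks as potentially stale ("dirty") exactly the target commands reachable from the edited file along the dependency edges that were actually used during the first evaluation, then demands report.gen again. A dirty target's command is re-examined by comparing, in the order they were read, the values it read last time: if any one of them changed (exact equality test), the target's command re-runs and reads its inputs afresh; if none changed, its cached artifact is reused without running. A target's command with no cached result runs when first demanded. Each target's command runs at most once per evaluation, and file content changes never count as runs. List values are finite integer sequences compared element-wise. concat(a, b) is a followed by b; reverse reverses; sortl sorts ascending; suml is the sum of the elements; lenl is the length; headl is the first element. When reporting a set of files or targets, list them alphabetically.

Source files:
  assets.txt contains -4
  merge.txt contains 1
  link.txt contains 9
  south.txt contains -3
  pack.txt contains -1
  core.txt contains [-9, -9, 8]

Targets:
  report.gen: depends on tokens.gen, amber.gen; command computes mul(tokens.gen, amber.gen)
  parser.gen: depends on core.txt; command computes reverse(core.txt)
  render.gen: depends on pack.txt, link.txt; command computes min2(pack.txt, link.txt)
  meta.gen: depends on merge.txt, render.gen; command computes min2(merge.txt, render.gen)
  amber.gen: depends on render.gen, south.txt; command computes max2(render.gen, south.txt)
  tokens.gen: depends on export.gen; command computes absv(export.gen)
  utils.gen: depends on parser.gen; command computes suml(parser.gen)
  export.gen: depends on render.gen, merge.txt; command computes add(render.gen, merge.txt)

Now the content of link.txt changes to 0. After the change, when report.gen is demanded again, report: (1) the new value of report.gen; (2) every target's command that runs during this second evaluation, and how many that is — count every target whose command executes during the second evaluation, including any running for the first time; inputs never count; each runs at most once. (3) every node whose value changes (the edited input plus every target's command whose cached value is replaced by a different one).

Demanding report.gen again yields 0.
1 target commands run: render.gen.
The nodes whose values change: link.txt.
Note the absorption at render.gen: it re-runs yet its value is the same, leaving the output's value untouched.

First demand of the output computes:
  render.gen = min2(-1, 9) = -1
  amber.gen = max2(-1, -3) = -1
  export.gen = add(-1, 1) = 0
  tokens.gen = absv(0) = 0
  report.gen = mul(0, -1) = 0

After the edit, cleaning proceeds:
  render.gen: a read changed (link.txt 9->0) — executes, giving -1 — identical to its old value.
  amber.gen: dirty, but its reads are unchanged (render.gen unchanged, south.txt unchanged); cached -1 stands.
  export.gen: dirty, but its reads are unchanged (render.gen unchanged, merge.txt unchanged); cached 0 stands.
  tokens.gen: dirty, but its reads are unchanged (export.gen unchanged); cached 0 stands.
  report.gen: dirty, but its reads are unchanged (tokens.gen unchanged, amber.gen unchanged); cached 0 stands.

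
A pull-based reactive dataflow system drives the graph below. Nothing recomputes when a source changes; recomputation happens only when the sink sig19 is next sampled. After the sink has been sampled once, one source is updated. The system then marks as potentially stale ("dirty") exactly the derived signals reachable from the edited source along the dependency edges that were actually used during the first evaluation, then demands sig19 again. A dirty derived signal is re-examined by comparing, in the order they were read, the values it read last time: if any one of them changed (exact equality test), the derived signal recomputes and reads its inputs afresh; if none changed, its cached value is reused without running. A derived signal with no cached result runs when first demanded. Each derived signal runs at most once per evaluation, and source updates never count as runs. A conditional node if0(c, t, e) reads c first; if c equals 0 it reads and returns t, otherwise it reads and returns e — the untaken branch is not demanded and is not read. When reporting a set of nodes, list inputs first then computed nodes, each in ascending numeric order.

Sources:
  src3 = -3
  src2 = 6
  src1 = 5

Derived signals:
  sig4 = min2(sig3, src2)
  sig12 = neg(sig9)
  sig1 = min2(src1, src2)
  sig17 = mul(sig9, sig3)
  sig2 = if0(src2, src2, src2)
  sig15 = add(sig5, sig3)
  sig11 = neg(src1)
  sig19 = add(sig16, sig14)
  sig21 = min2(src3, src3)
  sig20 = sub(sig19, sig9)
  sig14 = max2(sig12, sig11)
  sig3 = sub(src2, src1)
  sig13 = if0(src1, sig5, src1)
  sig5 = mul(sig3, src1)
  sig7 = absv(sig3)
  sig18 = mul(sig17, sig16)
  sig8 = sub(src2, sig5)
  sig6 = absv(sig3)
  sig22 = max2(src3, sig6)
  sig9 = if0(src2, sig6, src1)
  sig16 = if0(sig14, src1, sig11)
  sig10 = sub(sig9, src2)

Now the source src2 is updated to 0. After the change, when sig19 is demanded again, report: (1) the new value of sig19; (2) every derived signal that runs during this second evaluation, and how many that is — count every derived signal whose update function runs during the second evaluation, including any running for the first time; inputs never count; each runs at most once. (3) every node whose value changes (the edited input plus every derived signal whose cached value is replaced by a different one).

First evaluation (everything demanded from the output):
  sig9 = if0(src2=6 -> else branch src1) = 5
  sig11 = neg(5) = -5
  sig12 = neg(5) = -5
  sig14 = max2(-5, -5) = -5
  sig16 = if0(sig14=-5 -> else branch sig11) = -5
  sig19 = add(-5, -5) = -10

Propagation after the edit:
  sig3: demanded for the first time — runs, produces -5.
  sig6: demanded for the first time — runs, produces 5.
  sig9: runs — src2 6->0; result 5 (same value as before).
  sig12: checked — values it read are unchanged (sig9 unchanged); reused cached -5 without running.
  sig14: checked — values it read are unchanged (sig12 unchanged, sig11 unchanged); reused cached -5 without running.
  sig16: checked — values it read are unchanged (sig14 unchanged, sig11 unchanged); reused cached -5 without running.
  sig19: checked — values it read are unchanged (sig16 unchanged, sig14 unchanged); reused cached -10 without running.

Key observation: a condition flipped, so demand reaches new nodes — sig3, sig6 run for the first time.

New value of sig19: -10.
Derived signals that run: sig3, sig6, sig9 — 3 in total.
Values that change: src2.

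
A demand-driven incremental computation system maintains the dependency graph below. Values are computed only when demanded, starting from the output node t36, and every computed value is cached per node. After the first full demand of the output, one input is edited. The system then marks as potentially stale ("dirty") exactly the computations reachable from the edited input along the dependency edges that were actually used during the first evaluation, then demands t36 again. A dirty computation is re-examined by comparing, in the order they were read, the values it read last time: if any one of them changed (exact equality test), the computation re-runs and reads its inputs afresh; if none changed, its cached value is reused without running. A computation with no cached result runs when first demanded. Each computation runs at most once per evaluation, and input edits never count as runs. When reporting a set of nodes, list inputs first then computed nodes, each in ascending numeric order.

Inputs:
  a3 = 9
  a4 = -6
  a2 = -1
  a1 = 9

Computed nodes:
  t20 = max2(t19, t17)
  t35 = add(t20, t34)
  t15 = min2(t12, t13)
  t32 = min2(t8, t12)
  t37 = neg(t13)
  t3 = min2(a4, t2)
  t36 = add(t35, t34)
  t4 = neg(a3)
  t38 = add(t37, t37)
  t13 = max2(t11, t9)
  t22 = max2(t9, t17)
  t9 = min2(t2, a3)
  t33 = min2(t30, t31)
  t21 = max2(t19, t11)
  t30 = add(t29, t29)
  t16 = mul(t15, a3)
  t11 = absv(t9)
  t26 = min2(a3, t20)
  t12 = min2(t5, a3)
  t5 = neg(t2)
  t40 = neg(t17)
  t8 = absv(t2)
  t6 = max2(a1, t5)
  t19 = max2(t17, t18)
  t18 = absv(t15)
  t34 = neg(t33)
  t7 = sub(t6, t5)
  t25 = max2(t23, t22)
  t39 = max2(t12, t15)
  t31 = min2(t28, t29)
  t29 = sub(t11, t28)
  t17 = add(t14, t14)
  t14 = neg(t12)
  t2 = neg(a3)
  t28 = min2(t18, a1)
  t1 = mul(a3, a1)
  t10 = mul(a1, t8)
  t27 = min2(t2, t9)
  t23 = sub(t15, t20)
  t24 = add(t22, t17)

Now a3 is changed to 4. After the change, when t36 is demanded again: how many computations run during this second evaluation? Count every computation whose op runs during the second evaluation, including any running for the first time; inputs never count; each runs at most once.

First evaluation (everything demanded from the output):
  t2 = neg(9) = -9
  t5 = neg(-9) = 9
  t9 = min2(-9, 9) = -9
  t11 = absv(-9) = 9
  t12 = min2(9, 9) = 9
  t13 = max2(9, -9) = 9
  t14 = neg(9) = -9
  t15 = min2(9, 9) = 9
  t17 = add(-9, -9) = -18
  t18 = absv(9) = 9
  t19 = max2(-18, 9) = 9
  t20 = max2(9, -18) = 9
  t28 = min2(9, 9) = 9
  t29 = sub(9, 9) = 0
  t30 = add(0, 0) = 0
  t31 = min2(9, 0) = 0
  t33 = min2(0, 0) = 0
  t34 = neg(0) = 0
  t35 = add(9, 0) = 9
  t36 = add(9, 0) = 9

Propagation after the edit:
  t2: runs — a3 9->4; result -4.
  t5: runs — t2 -9->-4; result 4.
  t9: runs — t2 -9->-4; a3 9->4; result -4.
  t11: runs — t9 -9->-4; result 4.
  t12: runs — t5 9->4; a3 9->4; result 4.
  t13: runs — t11 9->4; t9 -9->-4; result 4.
  t14: runs — t12 9->4; result -4.
  t15: runs — t12 9->4; t13 9->4; result 4.
  t17: runs — t14 -9->-4; t14 -9->-4; result -8.
  t18: runs — t15 9->4; result 4.
  t19: runs — t17 -18->-8; t18 9->4; result 4.
  t20: runs — t19 9->4; t17 -18->-8; result 4.
  t28: runs — t18 9->4; result 4.
  t29: runs — t11 9->4; t28 9->4; result 0 (same value as before).
  t30: checked — values it read are unchanged (t29 unchanged, t29 unchanged); reused cached 0 without running.
  t31: runs — t28 9->4; result 0 (same value as before).
  t33: checked — values it read are unchanged (t30 unchanged, t31 unchanged); reused cached 0 without running.
  t34: checked — values it read are unchanged (t33 unchanged); reused cached 0 without running.
  t35: runs — t20 9->4; result 4.
  t36: runs — t35 9->4; result 4.

Key observation: the cutoff stops propagation at t30 — its inputs' values are unchanged, so it reuses its cache.

Computations that run: t2, t5, t9, t11, t12, t13, t14, t15, t17, t18, t19, t20, t28, t29, t31, t35, t36 — 17 in total.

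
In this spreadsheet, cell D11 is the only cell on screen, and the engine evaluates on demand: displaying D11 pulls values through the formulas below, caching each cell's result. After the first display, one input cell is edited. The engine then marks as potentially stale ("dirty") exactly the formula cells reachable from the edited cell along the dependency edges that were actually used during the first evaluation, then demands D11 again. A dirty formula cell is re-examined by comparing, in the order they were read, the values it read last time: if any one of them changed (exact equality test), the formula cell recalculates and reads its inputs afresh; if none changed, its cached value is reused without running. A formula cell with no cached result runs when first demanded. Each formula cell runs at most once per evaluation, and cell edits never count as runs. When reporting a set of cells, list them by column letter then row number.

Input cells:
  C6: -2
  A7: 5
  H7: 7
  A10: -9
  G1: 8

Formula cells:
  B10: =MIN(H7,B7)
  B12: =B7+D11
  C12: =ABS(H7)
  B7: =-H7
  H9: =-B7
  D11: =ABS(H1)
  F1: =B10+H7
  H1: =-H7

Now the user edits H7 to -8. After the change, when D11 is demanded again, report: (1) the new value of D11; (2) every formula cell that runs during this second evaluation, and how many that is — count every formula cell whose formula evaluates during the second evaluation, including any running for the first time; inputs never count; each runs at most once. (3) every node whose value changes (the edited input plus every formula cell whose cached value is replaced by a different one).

Initial pass — values computed on the first demand:
  H1 = -(7) = -7
  D11 = ABS(-7) = 7

Second demand — change propagation:
  H1: re-runs because H7 7->-8; new result 8.
  D11: re-runs because H1 -7->8; new result 8.

D11 now evaluates to 8.
Run set: D11, H1 (2 run).
Changed values: D11, H1, H7.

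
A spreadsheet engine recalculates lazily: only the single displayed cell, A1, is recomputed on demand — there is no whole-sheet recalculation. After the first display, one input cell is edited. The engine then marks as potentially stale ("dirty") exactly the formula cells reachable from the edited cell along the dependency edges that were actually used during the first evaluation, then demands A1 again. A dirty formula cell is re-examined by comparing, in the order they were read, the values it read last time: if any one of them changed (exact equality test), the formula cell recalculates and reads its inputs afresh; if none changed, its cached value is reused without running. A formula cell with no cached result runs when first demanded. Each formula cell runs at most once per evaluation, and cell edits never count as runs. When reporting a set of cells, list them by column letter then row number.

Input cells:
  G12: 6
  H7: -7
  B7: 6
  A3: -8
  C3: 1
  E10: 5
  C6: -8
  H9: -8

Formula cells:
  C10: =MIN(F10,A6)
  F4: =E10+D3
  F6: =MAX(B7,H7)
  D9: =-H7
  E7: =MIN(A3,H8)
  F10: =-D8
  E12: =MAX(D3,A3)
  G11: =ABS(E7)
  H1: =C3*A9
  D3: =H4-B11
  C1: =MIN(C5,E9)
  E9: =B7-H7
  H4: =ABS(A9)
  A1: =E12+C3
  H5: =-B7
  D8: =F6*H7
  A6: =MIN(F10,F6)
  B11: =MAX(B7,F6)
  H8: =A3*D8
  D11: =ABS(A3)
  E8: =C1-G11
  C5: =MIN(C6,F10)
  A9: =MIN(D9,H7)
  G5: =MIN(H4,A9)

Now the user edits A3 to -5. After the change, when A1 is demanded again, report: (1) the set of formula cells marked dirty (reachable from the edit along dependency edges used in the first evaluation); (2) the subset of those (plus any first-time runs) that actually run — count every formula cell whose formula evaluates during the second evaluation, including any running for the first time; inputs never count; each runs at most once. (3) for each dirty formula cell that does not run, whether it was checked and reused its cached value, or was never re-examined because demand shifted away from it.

Marked dirty: A1, E12.
Formula cells that run: E12 — 1 in total.
Checked but reused from cache: A1.
Key observation: the change is absorbed at E12 — it re-runs but produces the same value, and the output's value is unchanged.

First evaluation (everything demanded from the output):
  D9 = -(-7) = 7
  A9 = MIN(7, -7) = -7
  F6 = MAX(6, -7) = 6
  B11 = MAX(6, 6) = 6
  H4 = ABS(-7) = 7
  D3 = 7 - 6 = 1
  E12 = MAX(1, -8) = 1
  A1 = 1 + 1 = 2

Propagation after the edit:
  E12: runs — A3 -8->-5; result 1 (same value as before).
  A1: checked — values it read are unchanged (E12 unchanged, C3 unchanged); reused cached 2 without running.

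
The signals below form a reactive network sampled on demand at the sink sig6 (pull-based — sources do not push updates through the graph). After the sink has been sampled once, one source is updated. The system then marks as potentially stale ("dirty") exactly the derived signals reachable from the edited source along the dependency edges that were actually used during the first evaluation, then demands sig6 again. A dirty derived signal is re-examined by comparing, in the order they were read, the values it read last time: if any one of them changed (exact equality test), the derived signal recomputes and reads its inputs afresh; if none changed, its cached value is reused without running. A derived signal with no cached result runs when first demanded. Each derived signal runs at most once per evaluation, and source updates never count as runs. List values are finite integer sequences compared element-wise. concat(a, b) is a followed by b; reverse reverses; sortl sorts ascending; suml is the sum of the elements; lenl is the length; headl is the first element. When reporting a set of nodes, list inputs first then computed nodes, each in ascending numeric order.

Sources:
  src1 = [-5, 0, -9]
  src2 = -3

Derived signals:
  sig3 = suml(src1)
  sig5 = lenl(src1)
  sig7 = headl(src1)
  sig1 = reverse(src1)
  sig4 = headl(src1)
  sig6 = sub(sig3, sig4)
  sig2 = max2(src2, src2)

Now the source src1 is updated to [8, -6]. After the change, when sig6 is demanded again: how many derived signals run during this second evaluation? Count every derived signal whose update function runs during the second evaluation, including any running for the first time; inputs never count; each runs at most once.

Run set: sig3, sig4, sig6 (3 run).

Initial pass — values computed on the first demand:
  sig3 = suml([-5, 0, -9]) = -14
  sig4 = headl([-5, 0, -9]) = -5
  sig6 = sub(-14, -5) = -9

Second demand — change propagation:
  sig3: re-runs because src1 [-5, 0, -9]->[8, -6]; new result 2.
  sig4: re-runs because src1 [-5, 0, -9]->[8, -6]; new result 8.
  sig6: re-runs because sig3 -14->2; sig4 -5->8; new result -6.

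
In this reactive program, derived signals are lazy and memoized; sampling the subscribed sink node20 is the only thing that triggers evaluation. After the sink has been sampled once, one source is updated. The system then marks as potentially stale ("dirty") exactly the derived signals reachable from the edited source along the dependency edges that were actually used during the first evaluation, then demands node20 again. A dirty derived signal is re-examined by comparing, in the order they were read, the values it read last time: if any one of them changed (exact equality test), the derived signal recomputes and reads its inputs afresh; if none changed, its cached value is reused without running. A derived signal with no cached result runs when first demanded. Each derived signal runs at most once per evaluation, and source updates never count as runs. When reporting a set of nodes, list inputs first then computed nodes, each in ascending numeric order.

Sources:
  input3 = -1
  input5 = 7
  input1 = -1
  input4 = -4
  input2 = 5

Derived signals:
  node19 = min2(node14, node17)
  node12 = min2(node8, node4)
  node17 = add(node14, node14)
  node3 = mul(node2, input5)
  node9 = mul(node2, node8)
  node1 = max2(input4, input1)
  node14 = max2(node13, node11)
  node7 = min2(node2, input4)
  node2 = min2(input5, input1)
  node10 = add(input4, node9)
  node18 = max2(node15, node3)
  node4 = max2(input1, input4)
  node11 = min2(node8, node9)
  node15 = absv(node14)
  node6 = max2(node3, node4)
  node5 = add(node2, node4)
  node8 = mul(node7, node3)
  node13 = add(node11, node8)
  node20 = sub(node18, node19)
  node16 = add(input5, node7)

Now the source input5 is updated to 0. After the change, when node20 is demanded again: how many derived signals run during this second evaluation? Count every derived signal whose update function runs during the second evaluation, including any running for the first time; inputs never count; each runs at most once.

8 derived signals run: node2, node3, node8, node9, node11, node13, node14, node18.
Note where the cutoff bites: node7 is checked, finds nothing changed, and keeps its cache.

First demand of the output computes:
  node2 = min2(7, -1) = -1
  node3 = mul(-1, 7) = -7
  node7 = min2(-1, -4) = -4
  node8 = mul(-4, -7) = 28
  node9 = mul(-1, 28) = -28
  node11 = min2(28, -28) = -28
  node13 = add(-28, 28) = 0
  node14 = max2(0, -28) = 0
  node15 = absv(0) = 0
  node17 = add(0, 0) = 0
  node18 = max2(0, -7) = 0
  node19 = min2(0, 0) = 0
  node20 = sub(0, 0) = 0

After the edit, cleaning proceeds:
  node2: a read changed (input5 7->0) — executes, giving -1 — identical to its old value.
  node3: a read changed (input5 7->0) — executes, giving 0.
  node7: dirty, but its reads are unchanged (node2 unchanged, input4 unchanged); cached -4 stands.
  node8: a read changed (node3 -7->0) — executes, giving 0.
  node9: a read changed (node8 28->0) — executes, giving 0.
  node11: a read changed (node8 28->0; node9 -28->0) — executes, giving 0.
  node13: a read changed (node11 -28->0; node8 28->0) — executes, giving 0 — identical to its old value.
  node14: a read changed (node11 -28->0) — executes, giving 0 — identical to its old value.
  node15: dirty, but its reads are unchanged (node14 unchanged); cached 0 stands.
  node17: dirty, but its reads are unchanged (node14 unchanged, node14 unchanged); cached 0 stands.
  node18: a read changed (node3 -7->0) — executes, giving 0 — identical to its old value.
  node19: dirty, but its reads are unchanged (node14 unchanged, node17 unchanged); cached 0 stands.
  node20: dirty, but its reads are unchanged (node18 unchanged, node19 unchanged); cached 0 stands.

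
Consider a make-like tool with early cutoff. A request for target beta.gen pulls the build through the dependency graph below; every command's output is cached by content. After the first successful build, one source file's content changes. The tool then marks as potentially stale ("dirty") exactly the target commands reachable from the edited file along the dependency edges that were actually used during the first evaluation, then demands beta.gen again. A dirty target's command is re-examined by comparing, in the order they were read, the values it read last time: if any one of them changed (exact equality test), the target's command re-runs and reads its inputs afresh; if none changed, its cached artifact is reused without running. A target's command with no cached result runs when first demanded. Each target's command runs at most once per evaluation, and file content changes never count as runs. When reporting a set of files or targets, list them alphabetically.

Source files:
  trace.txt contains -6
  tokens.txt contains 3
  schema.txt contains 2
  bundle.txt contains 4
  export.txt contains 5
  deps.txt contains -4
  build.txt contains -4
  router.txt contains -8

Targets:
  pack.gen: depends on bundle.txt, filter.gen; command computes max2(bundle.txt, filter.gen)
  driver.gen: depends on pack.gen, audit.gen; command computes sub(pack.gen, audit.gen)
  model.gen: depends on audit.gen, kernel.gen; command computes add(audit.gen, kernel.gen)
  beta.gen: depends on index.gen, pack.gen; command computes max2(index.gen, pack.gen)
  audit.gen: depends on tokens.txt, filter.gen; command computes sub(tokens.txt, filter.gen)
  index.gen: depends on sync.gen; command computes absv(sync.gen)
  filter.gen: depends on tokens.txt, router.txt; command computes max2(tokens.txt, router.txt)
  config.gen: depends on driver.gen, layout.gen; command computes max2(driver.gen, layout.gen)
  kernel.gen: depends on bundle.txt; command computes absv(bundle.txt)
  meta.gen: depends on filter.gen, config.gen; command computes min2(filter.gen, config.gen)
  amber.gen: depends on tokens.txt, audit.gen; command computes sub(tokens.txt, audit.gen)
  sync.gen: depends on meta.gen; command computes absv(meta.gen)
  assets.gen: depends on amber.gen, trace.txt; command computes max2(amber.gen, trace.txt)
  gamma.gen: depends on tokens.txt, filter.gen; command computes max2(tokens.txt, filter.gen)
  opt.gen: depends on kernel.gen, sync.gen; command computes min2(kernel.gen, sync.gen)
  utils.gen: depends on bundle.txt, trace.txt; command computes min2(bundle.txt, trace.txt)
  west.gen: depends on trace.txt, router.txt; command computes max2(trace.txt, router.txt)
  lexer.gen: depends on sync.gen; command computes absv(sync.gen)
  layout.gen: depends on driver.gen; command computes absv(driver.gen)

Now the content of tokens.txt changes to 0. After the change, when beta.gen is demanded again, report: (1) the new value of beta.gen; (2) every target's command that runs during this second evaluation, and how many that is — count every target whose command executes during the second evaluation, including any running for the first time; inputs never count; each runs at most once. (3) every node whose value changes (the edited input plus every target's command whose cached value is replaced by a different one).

First demand of the output computes:
  filter.gen = max2(3, -8) = 3
  audit.gen = sub(3, 3) = 0
  pack.gen = max2(4, 3) = 4
  driver.gen = sub(4, 0) = 4
  layout.gen = absv(4) = 4
  config.gen = max2(4, 4) = 4
  meta.gen = min2(3, 4) = 3
  sync.gen = absv(3) = 3
  index.gen = absv(3) = 3
  beta.gen = max2(3, 4) = 4

After the edit, cleaning proceeds:
  filter.gen: a read changed (tokens.txt 3->0) — executes, giving 0.
  audit.gen: a read changed (tokens.txt 3->0; filter.gen 3->0) — executes, giving 0 — identical to its old value.
  pack.gen: a read changed (filter.gen 3->0) — executes, giving 4 — identical to its old value.
  driver.gen: dirty, but its reads are unchanged (pack.gen unchanged, audit.gen unchanged); cached 4 stands.
  layout.gen: dirty, but its reads are unchanged (driver.gen unchanged); cached 4 stands.
  config.gen: dirty, but its reads are unchanged (driver.gen unchanged, layout.gen unchanged); cached 4 stands.
  meta.gen: a read changed (filter.gen 3->0) — executes, giving 0.
  sync.gen: a read changed (meta.gen 3->0) — executes, giving 0.
  index.gen: a read changed (sync.gen 3->0) — executes, giving 0.
  beta.gen: a read changed (index.gen 3->0) — executes, giving 4 — identical to its old value.

Note where the cutoff bites: driver.gen is checked, finds nothing changed, and keeps its cache.

Demanding beta.gen again yields 4.
7 target commands run: audit.gen, beta.gen, filter.gen, index.gen, meta.gen, pack.gen, sync.gen.
The nodes whose values change: filter.gen, index.gen, meta.gen, sync.gen, tokens.txt.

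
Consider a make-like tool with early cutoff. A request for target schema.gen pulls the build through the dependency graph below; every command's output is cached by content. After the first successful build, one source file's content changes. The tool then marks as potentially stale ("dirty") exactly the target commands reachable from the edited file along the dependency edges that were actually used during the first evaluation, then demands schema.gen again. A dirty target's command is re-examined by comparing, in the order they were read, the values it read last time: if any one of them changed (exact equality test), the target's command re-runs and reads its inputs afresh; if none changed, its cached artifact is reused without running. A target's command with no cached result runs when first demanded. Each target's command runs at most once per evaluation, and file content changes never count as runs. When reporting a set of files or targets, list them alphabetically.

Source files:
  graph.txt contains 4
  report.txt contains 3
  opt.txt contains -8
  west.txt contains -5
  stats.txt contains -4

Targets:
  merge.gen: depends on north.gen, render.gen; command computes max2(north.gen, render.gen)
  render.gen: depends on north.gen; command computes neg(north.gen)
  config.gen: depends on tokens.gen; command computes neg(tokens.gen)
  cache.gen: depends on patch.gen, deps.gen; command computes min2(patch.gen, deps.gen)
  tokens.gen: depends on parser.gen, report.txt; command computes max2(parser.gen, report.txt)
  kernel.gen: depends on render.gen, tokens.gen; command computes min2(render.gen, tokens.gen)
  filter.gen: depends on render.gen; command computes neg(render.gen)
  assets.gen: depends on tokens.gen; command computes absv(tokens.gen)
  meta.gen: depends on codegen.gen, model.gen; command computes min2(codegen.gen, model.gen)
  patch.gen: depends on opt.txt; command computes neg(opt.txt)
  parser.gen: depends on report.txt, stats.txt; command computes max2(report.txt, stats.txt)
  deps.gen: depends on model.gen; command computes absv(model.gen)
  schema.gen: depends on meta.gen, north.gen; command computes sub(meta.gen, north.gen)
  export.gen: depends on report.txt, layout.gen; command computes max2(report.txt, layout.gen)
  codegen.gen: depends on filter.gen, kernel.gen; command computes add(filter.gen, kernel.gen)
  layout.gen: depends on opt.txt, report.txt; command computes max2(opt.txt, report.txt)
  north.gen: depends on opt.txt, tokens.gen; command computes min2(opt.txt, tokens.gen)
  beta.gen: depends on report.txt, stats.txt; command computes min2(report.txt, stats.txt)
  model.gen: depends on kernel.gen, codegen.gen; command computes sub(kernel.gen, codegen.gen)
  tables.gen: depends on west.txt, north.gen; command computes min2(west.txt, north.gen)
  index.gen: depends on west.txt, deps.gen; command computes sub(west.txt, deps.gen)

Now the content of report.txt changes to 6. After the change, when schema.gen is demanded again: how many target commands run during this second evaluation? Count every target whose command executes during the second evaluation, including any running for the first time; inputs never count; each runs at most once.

First demand of the output computes:
  parser.gen = max2(3, -4) = 3
  tokens.gen = max2(3, 3) = 3
  north.gen = min2(-8, 3) = -8
  render.gen = neg(-8) = 8
  filter.gen = neg(8) = -8
  kernel.gen = min2(8, 3) = 3
  codegen.gen = add(-8, 3) = -5
  model.gen = sub(3, -5) = 8
  meta.gen = min2(-5, 8) = -5
  schema.gen = sub(-5, -8) = 3

After the edit, cleaning proceeds:
  parser.gen: a read changed (report.txt 3->6) — executes, giving 6.
  tokens.gen: a read changed (parser.gen 3->6; report.txt 3->6) — executes, giving 6.
  north.gen: a read changed (tokens.gen 3->6) — executes, giving -8 — identical to its old value.
  render.gen: dirty, but its reads are unchanged (north.gen unchanged); cached 8 stands.
  filter.gen: dirty, but its reads are unchanged (render.gen unchanged); cached -8 stands.
  kernel.gen: a read changed (tokens.gen 3->6) — executes, giving 6.
  codegen.gen: a read changed (kernel.gen 3->6) — executes, giving -2.
  model.gen: a read changed (kernel.gen 3->6; codegen.gen -5->-2) — executes, giving 8 — identical to its old value.
  meta.gen: a read changed (codegen.gen -5->-2) — executes, giving -2.
  schema.gen: a read changed (meta.gen -5->-2) — executes, giving 6.

Note where the cutoff bites: render.gen is checked, finds nothing changed, and keeps its cache.

8 target commands run: codegen.gen, kernel.gen, meta.gen, model.gen, north.gen, parser.gen, schema.gen, tokens.gen.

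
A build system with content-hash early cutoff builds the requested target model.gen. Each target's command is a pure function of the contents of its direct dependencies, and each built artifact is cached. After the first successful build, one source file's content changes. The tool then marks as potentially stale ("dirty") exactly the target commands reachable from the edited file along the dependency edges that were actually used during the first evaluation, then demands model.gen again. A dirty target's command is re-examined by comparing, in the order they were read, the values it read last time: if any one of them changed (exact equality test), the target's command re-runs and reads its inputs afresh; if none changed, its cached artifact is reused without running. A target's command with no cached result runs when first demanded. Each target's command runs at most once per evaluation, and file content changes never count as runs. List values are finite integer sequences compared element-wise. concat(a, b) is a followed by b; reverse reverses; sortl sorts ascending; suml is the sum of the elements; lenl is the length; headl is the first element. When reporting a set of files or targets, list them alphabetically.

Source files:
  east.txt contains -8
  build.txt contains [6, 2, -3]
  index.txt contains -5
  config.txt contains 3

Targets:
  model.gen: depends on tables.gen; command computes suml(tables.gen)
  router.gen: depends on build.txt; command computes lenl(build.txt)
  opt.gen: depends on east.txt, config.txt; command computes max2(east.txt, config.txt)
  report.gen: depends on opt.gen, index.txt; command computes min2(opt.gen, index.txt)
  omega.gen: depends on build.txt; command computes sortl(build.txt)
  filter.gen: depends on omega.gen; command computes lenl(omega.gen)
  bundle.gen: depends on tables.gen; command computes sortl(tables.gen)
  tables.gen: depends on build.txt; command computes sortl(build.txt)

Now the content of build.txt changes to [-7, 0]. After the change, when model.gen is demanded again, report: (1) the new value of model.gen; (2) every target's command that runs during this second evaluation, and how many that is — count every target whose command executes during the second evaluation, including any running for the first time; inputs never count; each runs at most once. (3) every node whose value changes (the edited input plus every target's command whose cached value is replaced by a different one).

First evaluation (everything demanded from the output):
  tables.gen = sortl([6, 2, -3]) = [-3, 2, 6]
  model.gen = suml([-3, 2, 6]) = 5

Propagation after the edit:
  tables.gen: runs — build.txt [6, 2, -3]->[-7, 0]; result [-7, 0].
  model.gen: runs — tables.gen [-3, 2, 6]->[-7, 0]; result -7.

New value of model.gen: -7.
Target commands that run: model.gen, tables.gen — 2 in total.
Values that change: build.txt, model.gen, tables.gen.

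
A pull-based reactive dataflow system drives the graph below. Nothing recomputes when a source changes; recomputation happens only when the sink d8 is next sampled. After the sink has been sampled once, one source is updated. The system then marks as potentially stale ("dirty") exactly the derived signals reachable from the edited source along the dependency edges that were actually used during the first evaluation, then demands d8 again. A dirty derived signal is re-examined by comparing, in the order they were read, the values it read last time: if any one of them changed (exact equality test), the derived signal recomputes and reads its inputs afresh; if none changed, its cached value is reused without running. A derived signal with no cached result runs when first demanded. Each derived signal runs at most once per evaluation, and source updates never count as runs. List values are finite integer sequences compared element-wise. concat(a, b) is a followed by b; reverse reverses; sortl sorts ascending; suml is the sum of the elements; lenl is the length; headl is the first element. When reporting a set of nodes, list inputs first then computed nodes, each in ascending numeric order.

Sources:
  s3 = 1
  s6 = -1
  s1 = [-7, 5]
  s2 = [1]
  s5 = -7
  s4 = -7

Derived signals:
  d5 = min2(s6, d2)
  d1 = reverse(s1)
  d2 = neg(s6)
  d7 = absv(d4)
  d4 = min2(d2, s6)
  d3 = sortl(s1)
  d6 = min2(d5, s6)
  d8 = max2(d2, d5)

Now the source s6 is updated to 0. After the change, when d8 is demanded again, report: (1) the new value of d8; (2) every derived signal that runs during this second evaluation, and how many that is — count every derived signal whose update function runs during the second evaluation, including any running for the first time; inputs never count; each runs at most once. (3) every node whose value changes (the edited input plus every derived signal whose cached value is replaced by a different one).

First evaluation (everything demanded from the output):
  d2 = neg(-1) = 1
  d5 = min2(-1, 1) = -1
  d8 = max2(1, -1) = 1

Propagation after the edit:
  d2: runs — s6 -1->0; result 0.
  d5: runs — s6 -1->0; d2 1->0; result 0.
  d8: runs — d2 1->0; d5 -1->0; result 0.

New value of d8: 0.
Derived signals that run: d2, d5, d8 — 3 in total.
Values that change: s6, d2, d5, d8.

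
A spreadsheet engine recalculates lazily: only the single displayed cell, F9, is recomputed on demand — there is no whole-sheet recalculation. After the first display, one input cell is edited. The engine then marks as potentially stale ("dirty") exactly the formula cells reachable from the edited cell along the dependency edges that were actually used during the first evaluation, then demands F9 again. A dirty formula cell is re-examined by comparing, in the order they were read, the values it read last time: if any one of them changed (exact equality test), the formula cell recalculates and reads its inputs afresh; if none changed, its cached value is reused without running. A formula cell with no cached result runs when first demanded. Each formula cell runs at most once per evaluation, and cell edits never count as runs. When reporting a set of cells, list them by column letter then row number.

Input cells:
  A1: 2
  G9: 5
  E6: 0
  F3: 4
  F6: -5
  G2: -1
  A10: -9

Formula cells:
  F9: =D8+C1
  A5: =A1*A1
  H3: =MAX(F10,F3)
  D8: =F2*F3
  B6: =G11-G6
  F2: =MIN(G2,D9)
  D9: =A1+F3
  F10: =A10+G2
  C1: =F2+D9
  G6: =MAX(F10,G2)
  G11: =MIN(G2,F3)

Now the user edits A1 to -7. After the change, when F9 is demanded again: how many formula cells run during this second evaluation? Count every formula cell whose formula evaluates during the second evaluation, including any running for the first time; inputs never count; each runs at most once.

First evaluation (everything demanded from the output):
  D9 = 2 + 4 = 6
  F2 = MIN(-1, 6) = -1
  C1 = -1 + 6 = 5
  D8 = -1 * 4 = -4
  F9 = -4 + 5 = 1

Propagation after the edit:
  D9: runs — A1 2->-7; result -3.
  F2: runs — D9 6->-3; result -3.
  C1: runs — F2 -1->-3; D9 6->-3; result -6.
  D8: runs — F2 -1->-3; result -12.
  F9: runs — D8 -4->-12; C1 5->-6; result -18.

Formula cells that run: C1, D8, D9, F2, F9 — 5 in total.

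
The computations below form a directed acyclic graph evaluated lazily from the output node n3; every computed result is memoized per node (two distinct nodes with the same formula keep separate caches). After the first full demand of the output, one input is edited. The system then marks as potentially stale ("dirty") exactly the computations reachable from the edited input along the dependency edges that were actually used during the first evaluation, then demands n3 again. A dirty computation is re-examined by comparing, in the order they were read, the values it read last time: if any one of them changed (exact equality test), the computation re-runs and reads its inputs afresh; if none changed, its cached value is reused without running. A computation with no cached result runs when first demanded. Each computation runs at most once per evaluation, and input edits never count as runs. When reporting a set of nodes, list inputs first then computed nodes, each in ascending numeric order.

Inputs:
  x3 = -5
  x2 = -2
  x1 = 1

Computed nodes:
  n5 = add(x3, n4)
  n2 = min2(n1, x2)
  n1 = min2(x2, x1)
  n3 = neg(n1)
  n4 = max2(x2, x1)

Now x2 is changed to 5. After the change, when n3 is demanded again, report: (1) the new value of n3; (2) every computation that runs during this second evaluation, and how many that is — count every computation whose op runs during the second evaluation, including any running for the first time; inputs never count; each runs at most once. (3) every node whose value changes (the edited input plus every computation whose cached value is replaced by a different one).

Demanding n3 again yields -1.
2 computations run: n1, n3.
The nodes whose values change: x2, n1, n3.

First demand of the output computes:
  n1 = min2(-2, 1) = -2
  n3 = neg(-2) = 2

After the edit, cleaning proceeds:
  n1: a read changed (x2 -2->5) — executes, giving 1.
  n3: a read changed (n1 -2->1) — executes, giving -1.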